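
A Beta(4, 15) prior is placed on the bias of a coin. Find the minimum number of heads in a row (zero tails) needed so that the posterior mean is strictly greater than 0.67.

k = 27

After k heads and 0 tails the posterior is Beta(4+k, 15), with mean (4+k)/(4+15+k).
Set (4+k)/(19+k) > 0.67 and solve: k > (0.67·19 − 4)/(1 − 0.67) = 26.455.
The smallest integer exceeding 26.455 is 27, and checking k=27: (31)/(46) = 0.6739 > 0.67.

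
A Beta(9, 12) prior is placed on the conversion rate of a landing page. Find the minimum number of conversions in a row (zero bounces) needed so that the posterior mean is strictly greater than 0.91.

k = 113

After k conversions and 0 bounces the posterior is Beta(9+k, 12), with mean (9+k)/(9+12+k).
Set (9+k)/(21+k) > 0.91 and solve: k > (0.91·21 − 9)/(1 − 0.91) = 112.333.
The smallest integer exceeding 112.333 is 113.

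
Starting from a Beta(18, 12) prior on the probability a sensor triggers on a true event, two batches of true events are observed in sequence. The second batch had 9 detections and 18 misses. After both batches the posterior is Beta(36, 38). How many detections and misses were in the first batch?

9 detections and 8 misses

Sequential conjugate updates are equivalent to a single update on the pooled data, so total successes = posterior α − prior α and total failures = posterior β − prior β.
Total across both batches: 36−18=18 detections, 38−12=26 misses.
Subtract the second batch: 18−9=9 detections and 26−18=8 misses.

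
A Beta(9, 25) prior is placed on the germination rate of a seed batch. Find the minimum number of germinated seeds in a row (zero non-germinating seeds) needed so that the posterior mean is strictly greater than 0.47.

k = 14

After k germinated seeds and 0 non-germinating seeds the posterior is Beta(9+k, 25), with mean (9+k)/(9+25+k).
Set (9+k)/(34+k) > 0.47 and solve: k > (0.47·34 − 9)/(1 − 0.47) = 13.170.
The smallest integer exceeding 13.170 is 14, and checking k=14: (23)/(48) = 0.4792 > 0.47.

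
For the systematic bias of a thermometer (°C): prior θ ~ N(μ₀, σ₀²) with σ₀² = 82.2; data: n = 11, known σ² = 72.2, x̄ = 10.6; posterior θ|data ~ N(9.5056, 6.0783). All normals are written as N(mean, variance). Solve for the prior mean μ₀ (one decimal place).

The posterior mean is a precision-weighted average: μ_n = (τ₀μ₀ + τ_data·x̄)/(τ₀+τ_data), with τ₀=1/σ₀² and τ_data=n/σ².
Here τ₀ = 1/82.2 = 0.012165 and τ_data = 11/72.2 = 0.152355, so τ_n = 0.164520.
Rearranging for μ₀: μ₀ = (μ_n·τ_n − τ_data·x̄)/τ₀ = (9.5056·0.164520 − 0.152355·10.6) / 0.012165 = -0.051102/0.012165 ≈ -4.2.

μ₀ = -4.2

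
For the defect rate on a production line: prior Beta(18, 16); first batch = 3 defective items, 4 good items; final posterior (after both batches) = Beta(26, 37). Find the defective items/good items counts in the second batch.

Because Beta–binomial updating is additive in the counts, the combined data contributed (α_post−α_prior, β_post−β_prior) successes and failures.
Total across both batches: 26−18=8 defective items, 37−16=21 good items.
Subtract the first batch: 8−3=5 defective items and 21−4=17 good items.

5 defective items and 17 good items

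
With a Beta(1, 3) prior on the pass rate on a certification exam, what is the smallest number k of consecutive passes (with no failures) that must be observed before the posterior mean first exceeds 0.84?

k = 15

After k passes and 0 failures the posterior is Beta(1+k, 3), with mean (1+k)/(1+3+k).
Set (1+k)/(4+k) > 0.84 and solve: k > (0.84·4 − 1)/(1 − 0.84) = 14.750.
The smallest integer exceeding 14.750 is 15.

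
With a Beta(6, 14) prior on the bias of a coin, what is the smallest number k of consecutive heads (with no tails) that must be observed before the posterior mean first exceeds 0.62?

After k heads and 0 tails the posterior is Beta(6+k, 14), with mean (6+k)/(6+14+k).
Set (6+k)/(20+k) > 0.62 and solve: k > (0.62·20 − 6)/(1 − 0.62) = 16.842.
The smallest integer exceeding 16.842 is 17, and checking k=17: (23)/(37) = 0.6216 > 0.62.

k = 17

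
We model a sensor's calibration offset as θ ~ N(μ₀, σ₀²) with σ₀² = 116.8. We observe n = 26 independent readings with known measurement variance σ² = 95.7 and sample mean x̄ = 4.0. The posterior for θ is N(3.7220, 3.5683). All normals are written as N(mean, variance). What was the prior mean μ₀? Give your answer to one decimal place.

The posterior mean is a precision-weighted average: μ_n = (τ₀μ₀ + τ_data·x̄)/(τ₀+τ_data), with τ₀=1/σ₀² and τ_data=n/σ².
Here τ₀ = 1/116.8 = 0.008562 and τ_data = 26/95.7 = 0.271682, so τ_n = 0.280244.
Rearranging for μ₀: μ₀ = (μ_n·τ_n − τ_data·x̄)/τ₀ = (3.7220·0.280244 − 0.271682·4.0) / 0.008562 = -0.043660/0.008562 ≈ -5.1.

μ₀ = -5.1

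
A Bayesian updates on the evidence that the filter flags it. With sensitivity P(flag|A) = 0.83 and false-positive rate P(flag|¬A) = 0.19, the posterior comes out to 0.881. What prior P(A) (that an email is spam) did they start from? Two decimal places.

Bayes' rule in odds form gives O(A|E) = O(A)·[P(E|A)/P(E|¬A)], hence O(A) = O(A|E)/LR.
Posterior odds = 0.881/(1−0.881) = 7.4034. LR = 0.83/0.19 = 4.3684.
Prior odds = 7.4034/4.3684 = 1.6948, so P(A) = 1.6948/(1+1.6948) ≈ 0.63.

P(A) = 0.63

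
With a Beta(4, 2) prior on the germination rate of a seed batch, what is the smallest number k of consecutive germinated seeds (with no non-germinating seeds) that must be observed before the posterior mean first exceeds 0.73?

After k germinated seeds and 0 non-germinating seeds the posterior is Beta(4+k, 2), with mean (4+k)/(4+2+k).
Set (4+k)/(6+k) > 0.73 and solve: k > (0.73·6 − 4)/(1 − 0.73) = 1.407.
The smallest integer exceeding 1.407 is 2.

k = 2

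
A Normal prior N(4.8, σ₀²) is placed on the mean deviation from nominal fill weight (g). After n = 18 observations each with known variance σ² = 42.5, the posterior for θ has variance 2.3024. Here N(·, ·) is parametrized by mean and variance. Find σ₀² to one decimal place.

σ₀² = 92.6

Posterior precision equals prior precision plus data precision: 1/σ_n² = 1/σ₀² + n/σ².
So 1/σ₀² = 1/2.3024 − 18/42.5 = 0.434329 − 0.423529 = 0.010800.
Hence σ₀² = 1/0.010800 ≈ 92.6.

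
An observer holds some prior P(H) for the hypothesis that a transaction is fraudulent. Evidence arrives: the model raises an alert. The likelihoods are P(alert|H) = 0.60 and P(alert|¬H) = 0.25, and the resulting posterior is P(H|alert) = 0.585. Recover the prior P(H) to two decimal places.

P(H) = 0.37

Bayes' rule in odds form gives O(H|E) = O(H)·[P(E|H)/P(E|¬H)], hence O(H) = O(H|E)/LR.
Posterior odds = 0.585/(1−0.585) = 1.4096. LR = 0.60/0.25 = 2.4000.
Prior odds = 1.4096/2.4000 = 0.5873, so P(H) = 0.5873/(1+0.5873) ≈ 0.37.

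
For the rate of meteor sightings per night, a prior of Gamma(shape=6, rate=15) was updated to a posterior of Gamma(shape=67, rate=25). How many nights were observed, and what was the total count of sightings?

n = 10 nights with total 61 sightings

Gamma–Poisson conjugacy: posterior shape = α + Σxᵢ, posterior rate = β + n.
Matching: Σxᵢ = 67 − 6 = 61 and n = 25 − 15 = 10.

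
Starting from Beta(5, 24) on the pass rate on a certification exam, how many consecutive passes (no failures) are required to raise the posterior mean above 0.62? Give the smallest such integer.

After k passes and 0 failures the posterior is Beta(5+k, 24), with mean (5+k)/(5+24+k).
Set (5+k)/(29+k) > 0.62 and solve: k > (0.62·29 − 5)/(1 − 0.62) = 34.158.
The smallest integer exceeding 34.158 is 35, and checking k=35: (40)/(64) = 0.6250 > 0.62.

k = 35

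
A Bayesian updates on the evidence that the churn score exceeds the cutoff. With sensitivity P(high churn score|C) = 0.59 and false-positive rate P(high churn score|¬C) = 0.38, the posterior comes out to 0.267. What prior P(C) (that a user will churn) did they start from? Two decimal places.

Bayes' rule in odds form gives O(C|E) = O(C)·[P(E|C)/P(E|¬C)], hence O(C) = O(C|E)/LR.
Posterior odds = 0.267/(1−0.267) = 0.3643. LR = 0.59/0.38 = 1.5526.
Prior odds = 0.3643/1.5526 = 0.2346, so P(C) = 0.2346/(1+0.2346) ≈ 0.19.

P(C) = 0.19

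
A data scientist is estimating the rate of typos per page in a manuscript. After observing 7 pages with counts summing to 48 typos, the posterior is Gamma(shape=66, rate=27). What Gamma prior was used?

Gamma–Poisson conjugacy: posterior shape = α + Σxᵢ, posterior rate = β + n.
So α = 66 − 48 = 18 and β = 27 − 7 = 20.

Gamma(shape=18, rate=20)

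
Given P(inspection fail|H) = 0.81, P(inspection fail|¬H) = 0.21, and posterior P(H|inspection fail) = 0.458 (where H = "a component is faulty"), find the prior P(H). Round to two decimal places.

In odds form, posterior odds = prior odds × likelihood ratio, so prior odds = posterior odds ÷ LR.
Posterior odds = 0.458/(1−0.458) = 0.8450. LR = 0.81/0.21 = 3.8571.
Prior odds = 0.8450/3.8571 = 0.2191, so P(H) = 0.2191/(1+0.2191) ≈ 0.18.

P(H) = 0.18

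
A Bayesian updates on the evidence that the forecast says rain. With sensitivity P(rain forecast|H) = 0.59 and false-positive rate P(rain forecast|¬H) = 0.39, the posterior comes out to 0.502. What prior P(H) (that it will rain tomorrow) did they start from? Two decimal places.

P(H) = 0.40

In odds form, posterior odds = prior odds × likelihood ratio, so prior odds = posterior odds ÷ LR.
Posterior odds = 0.502/(1−0.502) = 1.0080. LR = 0.59/0.39 = 1.5128.
Prior odds = 1.0080/1.5128 = 0.6663, so P(H) = 0.6663/(1+0.6663) ≈ 0.40.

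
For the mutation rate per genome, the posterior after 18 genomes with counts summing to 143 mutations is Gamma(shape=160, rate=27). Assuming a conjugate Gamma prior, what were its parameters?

Gamma(shape=17, rate=9)

Gamma–Poisson conjugacy: posterior shape = α + Σxᵢ, posterior rate = β + n.
So α = 160 − 143 = 17 and β = 27 − 18 = 9.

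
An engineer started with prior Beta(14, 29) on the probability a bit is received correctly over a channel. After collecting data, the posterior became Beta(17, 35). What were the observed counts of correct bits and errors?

3 correct bits and 6 errors

Beta is conjugate to the binomial likelihood: posterior = Beta(α+s, β+f).
So s = 17 − 14 = 3 and f = 35 − 29 = 6.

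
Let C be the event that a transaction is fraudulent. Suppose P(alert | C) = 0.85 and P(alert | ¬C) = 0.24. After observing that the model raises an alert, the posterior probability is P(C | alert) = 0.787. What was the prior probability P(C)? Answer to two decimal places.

P(C) = 0.51

Bayes' rule in odds form gives O(C|E) = O(C)·[P(E|C)/P(E|¬C)], hence O(C) = O(C|E)/LR.
Posterior odds = 0.787/(1−0.787) = 3.6948. LR = 0.85/0.24 = 3.5417.
Prior odds = 3.6948/3.5417 = 1.0432, so P(C) = 1.0432/(1+1.0432) ≈ 0.51.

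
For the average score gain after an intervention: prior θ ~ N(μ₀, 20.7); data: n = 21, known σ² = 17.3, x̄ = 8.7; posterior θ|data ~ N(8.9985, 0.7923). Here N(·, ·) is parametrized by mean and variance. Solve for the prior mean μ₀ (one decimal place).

μ₀ = 16.5

With known observation variance, the Normal–Normal posterior has precision τ_n = τ₀ + n/σ² and mean μ_n = (τ₀μ₀ + (n/σ²)x̄)/τ_n.
Here τ₀ = 1/20.7 = 0.048309 and τ_data = 21/17.3 = 1.213873, so τ_n = 1.262182.
Rearranging for μ₀: μ₀ = (μ_n·τ_n − τ_data·x̄)/τ₀ = (8.9985·1.262182 − 1.213873·8.7) / 0.048309 = 0.797050/0.048309 ≈ 16.5.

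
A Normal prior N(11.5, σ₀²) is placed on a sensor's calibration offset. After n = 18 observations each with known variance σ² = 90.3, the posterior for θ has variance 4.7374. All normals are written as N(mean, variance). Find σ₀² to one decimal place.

σ₀² = 85.1

Posterior precision equals prior precision plus data precision: 1/σ_n² = 1/σ₀² + n/σ².
So 1/σ₀² = 1/4.7374 − 18/90.3 = 0.211086 − 0.199336 = 0.011750.
Hence σ₀² = 1/0.011750 ≈ 85.1.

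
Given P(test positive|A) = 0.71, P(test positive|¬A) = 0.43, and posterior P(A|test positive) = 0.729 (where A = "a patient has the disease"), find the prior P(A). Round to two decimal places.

Bayes' rule in odds form gives O(A|E) = O(A)·[P(E|A)/P(E|¬A)], hence O(A) = O(A|E)/LR.
Posterior odds = 0.729/(1−0.729) = 2.6900. LR = 0.71/0.43 = 1.6512.
Prior odds = 2.6900/1.6512 = 1.6291, so P(A) = 1.6291/(1+1.6291) ≈ 0.62.

P(A) = 0.62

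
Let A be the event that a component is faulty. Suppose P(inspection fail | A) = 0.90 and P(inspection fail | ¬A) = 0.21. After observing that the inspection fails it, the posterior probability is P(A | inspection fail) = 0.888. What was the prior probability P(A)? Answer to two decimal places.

In odds form, posterior odds = prior odds × likelihood ratio, so prior odds = posterior odds ÷ LR.
Posterior odds = 0.888/(1−0.888) = 7.9286. LR = 0.90/0.21 = 4.2857.
Prior odds = 7.9286/4.2857 = 1.8500, so P(A) = 1.8500/(1+1.8500) ≈ 0.65.

P(A) = 0.65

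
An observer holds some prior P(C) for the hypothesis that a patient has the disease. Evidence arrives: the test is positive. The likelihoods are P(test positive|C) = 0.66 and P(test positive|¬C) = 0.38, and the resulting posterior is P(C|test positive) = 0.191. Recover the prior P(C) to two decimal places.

P(C) = 0.12

Bayes' rule in odds form gives O(C|E) = O(C)·[P(E|C)/P(E|¬C)], hence O(C) = O(C|E)/LR.
Posterior odds = 0.191/(1−0.191) = 0.2361. LR = 0.66/0.38 = 1.7368.
Prior odds = 0.2361/1.7368 = 0.1359, so P(C) = 0.1359/(1+0.1359) ≈ 0.12.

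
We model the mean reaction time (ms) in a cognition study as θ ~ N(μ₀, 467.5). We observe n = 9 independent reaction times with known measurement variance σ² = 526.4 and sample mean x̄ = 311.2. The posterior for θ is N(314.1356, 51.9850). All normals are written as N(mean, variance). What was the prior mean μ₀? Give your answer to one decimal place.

The posterior mean is a precision-weighted average: μ_n = (τ₀μ₀ + τ_data·x̄)/(τ₀+τ_data), with τ₀=1/σ₀² and τ_data=n/σ².
Here τ₀ = 1/467.5 = 0.002139 and τ_data = 9/526.4 = 0.017097, so τ_n = 0.019236.
Rearranging for μ₀: μ₀ = (μ_n·τ_n − τ_data·x̄)/τ₀ = (314.1356·0.019236 − 0.017097·311.2) / 0.002139 = 0.722126/0.002139 ≈ 337.6.

μ₀ = 337.6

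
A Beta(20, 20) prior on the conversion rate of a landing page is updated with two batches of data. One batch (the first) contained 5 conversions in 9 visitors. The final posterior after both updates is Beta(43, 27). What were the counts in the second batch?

Sequential conjugate updates are equivalent to a single update on the pooled data, so total successes = posterior α − prior α and total failures = posterior β − prior β.
Total across both batches: 43−20=23 conversions, 27−20=7 bounces.
Subtract the first batch: 23−5=18 conversions and 7−4=3 bounces.

18 conversions and 3 bounces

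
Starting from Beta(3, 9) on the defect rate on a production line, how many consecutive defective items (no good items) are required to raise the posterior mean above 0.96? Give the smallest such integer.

After k defective items and 0 good items the posterior is Beta(3+k, 9), with mean (3+k)/(3+9+k).
Set (3+k)/(12+k) > 0.96 and solve: k > (0.96·12 − 3)/(1 − 0.96) = 213.000.
The smallest integer exceeding 213.000 is 214, and checking k=214: (217)/(226) = 0.9602 > 0.96.

k = 214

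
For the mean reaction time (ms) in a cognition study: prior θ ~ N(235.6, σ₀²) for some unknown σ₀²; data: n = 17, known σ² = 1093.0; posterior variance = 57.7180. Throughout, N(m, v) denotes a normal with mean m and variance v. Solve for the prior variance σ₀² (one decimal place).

σ₀² = 564.3

Posterior precision equals prior precision plus data precision: 1/σ_n² = 1/σ₀² + n/σ².
So 1/σ₀² = 1/57.7180 − 17/1093.0 = 0.017326 − 0.015554 = 0.001772.
Hence σ₀² = 1/0.001772 ≈ 564.3.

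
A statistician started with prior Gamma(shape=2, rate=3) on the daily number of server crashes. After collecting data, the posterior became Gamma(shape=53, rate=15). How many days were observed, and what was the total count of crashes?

n = 12 days with total 51 crashes

A Gamma(α, β) prior (rate parametrization) on a Poisson rate with n observations summing to S gives posterior Gamma(α+S, β+n).
Matching: Σxᵢ = 53 − 2 = 51 and n = 15 − 3 = 12.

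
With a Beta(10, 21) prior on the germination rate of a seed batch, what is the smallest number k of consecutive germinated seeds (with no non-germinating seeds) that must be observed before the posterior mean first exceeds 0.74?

After k germinated seeds and 0 non-germinating seeds the posterior is Beta(10+k, 21), with mean (10+k)/(10+21+k).
Set (10+k)/(31+k) > 0.74 and solve: k > (0.74·31 − 10)/(1 − 0.74) = 49.769.
The smallest integer exceeding 49.769 is 50, and checking k=50: (60)/(81) = 0.7407 > 0.74.

k = 50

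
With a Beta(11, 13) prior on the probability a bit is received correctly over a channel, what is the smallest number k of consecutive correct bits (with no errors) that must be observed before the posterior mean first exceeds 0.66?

k = 15

After k correct bits and 0 errors the posterior is Beta(11+k, 13), with mean (11+k)/(11+13+k).
Set (11+k)/(24+k) > 0.66 and solve: k > (0.66·24 − 11)/(1 − 0.66) = 14.235.
The smallest integer exceeding 14.235 is 15.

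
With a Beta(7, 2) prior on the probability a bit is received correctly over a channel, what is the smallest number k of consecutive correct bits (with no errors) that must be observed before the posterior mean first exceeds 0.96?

k = 42

After k correct bits and 0 errors the posterior is Beta(7+k, 2), with mean (7+k)/(7+2+k).
Set (7+k)/(9+k) > 0.96 and solve: k > (0.96·9 − 7)/(1 − 0.96) = 41.000.
The smallest integer exceeding 41.000 is 42.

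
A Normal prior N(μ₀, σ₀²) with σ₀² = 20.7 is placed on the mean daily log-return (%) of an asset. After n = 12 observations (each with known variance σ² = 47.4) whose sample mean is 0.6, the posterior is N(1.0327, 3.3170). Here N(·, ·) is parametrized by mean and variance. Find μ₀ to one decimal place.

The posterior mean is a precision-weighted average: μ_n = (τ₀μ₀ + τ_data·x̄)/(τ₀+τ_data), with τ₀=1/σ₀² and τ_data=n/σ².
Here τ₀ = 1/20.7 = 0.048309 and τ_data = 12/47.4 = 0.253165, so τ_n = 0.301474.
Rearranging for μ₀: μ₀ = (μ_n·τ_n − τ_data·x̄)/τ₀ = (1.0327·0.301474 − 0.253165·0.6) / 0.048309 = 0.159433/0.048309 ≈ 3.3.

μ₀ = 3.3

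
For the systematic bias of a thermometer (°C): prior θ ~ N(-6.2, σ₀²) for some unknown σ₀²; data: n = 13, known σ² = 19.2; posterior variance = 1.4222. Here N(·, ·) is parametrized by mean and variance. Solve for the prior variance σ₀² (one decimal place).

Posterior precision equals prior precision plus data precision: 1/σ_n² = 1/σ₀² + n/σ².
So 1/σ₀² = 1/1.4222 − 13/19.2 = 0.703136 − 0.677083 = 0.026053.
Hence σ₀² = 1/0.026053 ≈ 38.4.

σ₀² = 38.4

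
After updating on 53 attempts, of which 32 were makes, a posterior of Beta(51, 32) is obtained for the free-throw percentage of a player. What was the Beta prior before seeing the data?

Under Beta–binomial conjugacy the posterior parameters are (a+s, b+f).
So a = 51 − 32 = 19 and b = 32 − 21 = 11.

Beta(19, 11)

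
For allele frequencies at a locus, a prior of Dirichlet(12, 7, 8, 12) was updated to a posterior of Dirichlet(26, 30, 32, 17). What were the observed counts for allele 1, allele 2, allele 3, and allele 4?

For a Dirichlet(α) prior with multinomial counts c, the posterior is Dirichlet(α + c) componentwise.
Counts are posterior − prior componentwise: 26−12=14, 30−7=23, 32−8=24, 17−12=5.

counts (14, 23, 24, 5)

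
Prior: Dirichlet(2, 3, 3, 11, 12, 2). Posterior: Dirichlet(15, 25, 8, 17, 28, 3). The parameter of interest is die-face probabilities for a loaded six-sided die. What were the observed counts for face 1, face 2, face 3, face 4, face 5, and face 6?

For a Dirichlet(α) prior with multinomial counts c, the posterior is Dirichlet(α + c) componentwise.
Counts are posterior − prior componentwise: 15−2=13, 25−3=22, 8−3=5, 17−11=6, 28−12=16, 3−2=1.

counts (13, 22, 5, 6, 16, 1)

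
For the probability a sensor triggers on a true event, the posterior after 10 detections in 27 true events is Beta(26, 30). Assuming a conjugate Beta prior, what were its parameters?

Beta(16, 13)

Beta is conjugate to the binomial likelihood: posterior = Beta(α+s, β+f).
So α = 26 − 10 = 16 and β = 30 − 17 = 13.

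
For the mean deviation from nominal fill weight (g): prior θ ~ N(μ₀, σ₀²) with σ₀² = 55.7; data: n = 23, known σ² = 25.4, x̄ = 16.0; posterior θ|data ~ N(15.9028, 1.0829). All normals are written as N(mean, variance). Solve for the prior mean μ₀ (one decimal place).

With known observation variance, the Normal–Normal posterior has precision τ_n = τ₀ + n/σ² and mean μ_n = (τ₀μ₀ + (n/σ²)x̄)/τ_n.
Here τ₀ = 1/55.7 = 0.017953 and τ_data = 23/25.4 = 0.905512, so τ_n = 0.923465.
Rearranging for μ₀: μ₀ = (μ_n·τ_n − τ_data·x̄)/τ₀ = (15.9028·0.923465 − 0.905512·16.0) / 0.017953 = 0.197487/0.017953 ≈ 11.0.

μ₀ = 11.0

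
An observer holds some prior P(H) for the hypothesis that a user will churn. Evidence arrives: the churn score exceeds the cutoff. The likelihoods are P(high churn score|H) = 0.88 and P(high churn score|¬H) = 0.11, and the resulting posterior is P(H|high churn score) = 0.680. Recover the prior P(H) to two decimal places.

P(H) = 0.21

Bayes' rule in odds form gives O(H|E) = O(H)·[P(E|H)/P(E|¬H)], hence O(H) = O(H|E)/LR.
Posterior odds = 0.680/(1−0.680) = 2.1250. LR = 0.88/0.11 = 8.0000.
Prior odds = 2.1250/8.0000 = 0.2656, so P(H) = 0.2656/(1+0.2656) ≈ 0.21.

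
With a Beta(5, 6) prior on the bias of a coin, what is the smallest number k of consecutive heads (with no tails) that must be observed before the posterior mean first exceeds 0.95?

k = 110

After k heads and 0 tails the posterior is Beta(5+k, 6), with mean (5+k)/(5+6+k).
Set (5+k)/(11+k) > 0.95 and solve: k > (0.95·11 − 5)/(1 − 0.95) = 109.000.
The smallest integer exceeding 109.000 is 110, and checking k=110: (115)/(121) = 0.9504 > 0.95.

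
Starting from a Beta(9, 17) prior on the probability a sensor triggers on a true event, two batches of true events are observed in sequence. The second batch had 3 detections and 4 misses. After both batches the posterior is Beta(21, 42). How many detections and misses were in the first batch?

9 detections and 21 misses

Because Beta–binomial updating is additive in the counts, the combined data contributed (α_post−α_prior, β_post−β_prior) successes and failures.
Total across both batches: 21−9=12 detections, 42−17=25 misses.
Subtract the second batch: 12−3=9 detections and 25−4=21 misses.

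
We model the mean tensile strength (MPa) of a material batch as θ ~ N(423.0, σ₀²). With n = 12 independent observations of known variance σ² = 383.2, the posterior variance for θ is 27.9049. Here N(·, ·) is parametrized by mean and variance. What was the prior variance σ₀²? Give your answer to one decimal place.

For the Normal–Normal model with known σ², precisions add: τ_n = τ₀ + n/σ².
So 1/σ₀² = 1/27.9049 − 12/383.2 = 0.035836 − 0.031315 = 0.004521.
Hence σ₀² = 1/0.004521 ≈ 221.2.

σ₀² = 221.2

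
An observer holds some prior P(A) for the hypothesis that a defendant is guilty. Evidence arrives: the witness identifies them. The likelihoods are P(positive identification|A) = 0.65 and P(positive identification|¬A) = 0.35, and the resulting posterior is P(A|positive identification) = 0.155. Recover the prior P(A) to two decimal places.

Bayes' rule in odds form gives O(A|E) = O(A)·[P(E|A)/P(E|¬A)], hence O(A) = O(A|E)/LR.
Posterior odds = 0.155/(1−0.155) = 0.1834. LR = 0.65/0.35 = 1.8571.
Prior odds = 0.1834/1.8571 = 0.0988, so P(A) = 0.0988/(1+0.0988) ≈ 0.09.

P(A) = 0.09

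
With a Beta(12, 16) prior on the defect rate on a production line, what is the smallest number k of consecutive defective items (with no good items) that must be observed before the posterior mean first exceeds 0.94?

After k defective items and 0 good items the posterior is Beta(12+k, 16), with mean (12+k)/(12+16+k).
Set (12+k)/(28+k) > 0.94 and solve: k > (0.94·28 − 12)/(1 − 0.94) = 238.667.
The smallest integer exceeding 238.667 is 239.

k = 239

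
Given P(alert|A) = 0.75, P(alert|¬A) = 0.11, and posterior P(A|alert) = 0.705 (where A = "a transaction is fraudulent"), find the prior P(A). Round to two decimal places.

P(A) = 0.26

In odds form, posterior odds = prior odds × likelihood ratio, so prior odds = posterior odds ÷ LR.
Posterior odds = 0.705/(1−0.705) = 2.3898. LR = 0.75/0.11 = 6.8182.
Prior odds = 2.3898/6.8182 = 0.3505, so P(A) = 0.3505/(1+0.3505) ≈ 0.26.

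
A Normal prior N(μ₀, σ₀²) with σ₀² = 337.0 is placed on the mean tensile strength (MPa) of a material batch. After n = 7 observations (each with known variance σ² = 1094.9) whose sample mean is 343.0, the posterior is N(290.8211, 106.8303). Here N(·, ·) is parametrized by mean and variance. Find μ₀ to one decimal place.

The posterior mean is a precision-weighted average: μ_n = (τ₀μ₀ + τ_data·x̄)/(τ₀+τ_data), with τ₀=1/σ₀² and τ_data=n/σ².
Here τ₀ = 1/337.0 = 0.002967 and τ_data = 7/1094.9 = 0.006393, so τ_n = 0.009360.
Rearranging for μ₀: μ₀ = (μ_n·τ_n − τ_data·x̄)/τ₀ = (290.8211·0.009360 − 0.006393·343.0) / 0.002967 = 0.529286/0.002967 ≈ 178.4.

μ₀ = 178.4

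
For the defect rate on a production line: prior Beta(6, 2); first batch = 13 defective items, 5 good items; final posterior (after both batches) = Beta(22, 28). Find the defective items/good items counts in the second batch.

3 defective items and 21 good items

Sequential conjugate updates are equivalent to a single update on the pooled data, so total successes = posterior α − prior α and total failures = posterior β − prior β.
Total across both batches: 22−6=16 defective items, 28−2=26 good items.
Subtract the first batch: 16−13=3 defective items and 26−5=21 good items.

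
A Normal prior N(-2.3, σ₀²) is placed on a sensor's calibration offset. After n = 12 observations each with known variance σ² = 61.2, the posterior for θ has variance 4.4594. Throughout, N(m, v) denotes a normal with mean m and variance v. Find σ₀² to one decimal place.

σ₀² = 35.5

Posterior precision equals prior precision plus data precision: 1/σ_n² = 1/σ₀² + n/σ².
So 1/σ₀² = 1/4.4594 − 12/61.2 = 0.224245 − 0.196078 = 0.028167.
Hence σ₀² = 1/0.028167 ≈ 35.5.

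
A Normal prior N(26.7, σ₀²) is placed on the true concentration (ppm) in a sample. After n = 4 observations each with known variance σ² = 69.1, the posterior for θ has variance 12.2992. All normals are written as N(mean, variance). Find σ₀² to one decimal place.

σ₀² = 42.7

Posterior precision equals prior precision plus data precision: 1/σ_n² = 1/σ₀² + n/σ².
So 1/σ₀² = 1/12.2992 − 4/69.1 = 0.081306 − 0.057887 = 0.023419.
Hence σ₀² = 1/0.023419 ≈ 42.7.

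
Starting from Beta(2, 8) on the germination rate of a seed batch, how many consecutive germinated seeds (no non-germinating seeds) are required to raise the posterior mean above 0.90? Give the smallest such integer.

k = 71

After k germinated seeds and 0 non-germinating seeds the posterior is Beta(2+k, 8), with mean (2+k)/(2+8+k).
Set (2+k)/(10+k) > 0.90 and solve: k > (0.90·10 − 2)/(1 − 0.90) = 70.000.
The smallest integer exceeding 70.000 is 71, and checking k=71: (73)/(81) = 0.9012 > 0.90.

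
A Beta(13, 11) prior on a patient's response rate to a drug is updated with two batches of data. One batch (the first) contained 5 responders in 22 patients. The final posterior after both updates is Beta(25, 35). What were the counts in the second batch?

Because Beta–binomial updating is additive in the counts, the combined data contributed (α_post−α_prior, β_post−β_prior) successes and failures.
Total across both batches: 25−13=12 responders, 35−11=24 non-responders.
Subtract the first batch: 12−5=7 responders and 24−17=7 non-responders.

7 responders and 7 non-responders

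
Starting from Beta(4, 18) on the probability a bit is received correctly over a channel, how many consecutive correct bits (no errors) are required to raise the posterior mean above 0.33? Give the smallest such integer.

k = 5

After k correct bits and 0 errors the posterior is Beta(4+k, 18), with mean (4+k)/(4+18+k).
Set (4+k)/(22+k) > 0.33 and solve: k > (0.33·22 − 4)/(1 − 0.33) = 4.866.
The smallest integer exceeding 4.866 is 5.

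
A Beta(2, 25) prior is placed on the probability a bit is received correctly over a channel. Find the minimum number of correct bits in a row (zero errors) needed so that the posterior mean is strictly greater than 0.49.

After k correct bits and 0 errors the posterior is Beta(2+k, 25), with mean (2+k)/(2+25+k).
Set (2+k)/(27+k) > 0.49 and solve: k > (0.49·27 − 2)/(1 − 0.49) = 22.020.
The smallest integer exceeding 22.020 is 23.

k = 23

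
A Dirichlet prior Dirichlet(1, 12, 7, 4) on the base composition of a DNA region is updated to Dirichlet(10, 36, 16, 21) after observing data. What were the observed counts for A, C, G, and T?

counts (9, 24, 9, 17)

For a Dirichlet(α) prior with multinomial counts c, the posterior is Dirichlet(α + c) componentwise.
Counts are posterior − prior componentwise: 10−1=9, 36−12=24, 16−7=9, 21−4=17.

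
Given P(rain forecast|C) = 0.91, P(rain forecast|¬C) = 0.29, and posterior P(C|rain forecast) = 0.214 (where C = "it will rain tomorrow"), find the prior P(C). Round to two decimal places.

P(C) = 0.08

Bayes' rule in odds form gives O(C|E) = O(C)·[P(E|C)/P(E|¬C)], hence O(C) = O(C|E)/LR.
Posterior odds = 0.214/(1−0.214) = 0.2723. LR = 0.91/0.29 = 3.1379.
Prior odds = 0.2723/3.1379 = 0.0868, so P(C) = 0.0868/(1+0.0868) ≈ 0.08.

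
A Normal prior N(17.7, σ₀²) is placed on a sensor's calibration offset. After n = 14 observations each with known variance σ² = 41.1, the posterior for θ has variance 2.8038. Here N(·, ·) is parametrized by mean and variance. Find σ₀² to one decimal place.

For the Normal–Normal model with known σ², precisions add: τ_n = τ₀ + n/σ².
So 1/σ₀² = 1/2.8038 − 14/41.1 = 0.356659 − 0.340633 = 0.016026.
Hence σ₀² = 1/0.016026 ≈ 62.4.

σ₀² = 62.4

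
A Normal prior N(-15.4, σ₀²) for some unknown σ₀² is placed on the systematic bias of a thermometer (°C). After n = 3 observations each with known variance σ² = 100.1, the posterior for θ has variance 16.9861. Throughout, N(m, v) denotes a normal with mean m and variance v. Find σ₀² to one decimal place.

σ₀² = 34.6

For the Normal–Normal model with known σ², precisions add: τ_n = τ₀ + n/σ².
So 1/σ₀² = 1/16.9861 − 3/100.1 = 0.058872 − 0.029970 = 0.028902.
Hence σ₀² = 1/0.028902 ≈ 34.6.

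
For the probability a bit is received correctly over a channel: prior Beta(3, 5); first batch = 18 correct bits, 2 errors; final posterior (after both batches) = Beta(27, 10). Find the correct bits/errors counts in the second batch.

6 correct bits and 3 errors

Because Beta–binomial updating is additive in the counts, the combined data contributed (α_post−α_prior, β_post−β_prior) successes and failures.
Total across both batches: 27−3=24 correct bits, 10−5=5 errors.
Subtract the first batch: 24−18=6 correct bits and 5−2=3 errors.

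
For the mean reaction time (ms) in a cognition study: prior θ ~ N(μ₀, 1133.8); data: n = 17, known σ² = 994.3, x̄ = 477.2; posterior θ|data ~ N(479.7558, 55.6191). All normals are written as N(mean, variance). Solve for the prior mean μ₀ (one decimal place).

With known observation variance, the Normal–Normal posterior has precision τ_n = τ₀ + n/σ² and mean μ_n = (τ₀μ₀ + (n/σ²)x̄)/τ_n.
Here τ₀ = 1/1133.8 = 0.000882 and τ_data = 17/994.3 = 0.017097, so τ_n = 0.017979.
Rearranging for μ₀: μ₀ = (μ_n·τ_n − τ_data·x̄)/τ₀ = (479.7558·0.017979 − 0.017097·477.2) / 0.000882 = 0.466841/0.000882 ≈ 529.3.

μ₀ = 529.3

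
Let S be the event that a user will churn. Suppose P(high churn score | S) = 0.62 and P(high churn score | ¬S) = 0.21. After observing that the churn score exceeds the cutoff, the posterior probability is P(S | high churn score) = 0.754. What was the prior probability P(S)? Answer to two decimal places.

P(S) = 0.51

In odds form, posterior odds = prior odds × likelihood ratio, so prior odds = posterior odds ÷ LR.
Posterior odds = 0.754/(1−0.754) = 3.0650. LR = 0.62/0.21 = 2.9524.
Prior odds = 3.0650/2.9524 = 1.0381, so P(S) = 1.0381/(1+1.0381) ≈ 0.51.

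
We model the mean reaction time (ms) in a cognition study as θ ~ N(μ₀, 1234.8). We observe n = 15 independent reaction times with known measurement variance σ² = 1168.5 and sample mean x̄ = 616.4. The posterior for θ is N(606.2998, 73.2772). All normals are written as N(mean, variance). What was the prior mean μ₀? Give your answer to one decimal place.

μ₀ = 446.2

The posterior mean is a precision-weighted average: μ_n = (τ₀μ₀ + τ_data·x̄)/(τ₀+τ_data), with τ₀=1/σ₀² and τ_data=n/σ².
Here τ₀ = 1/1234.8 = 0.000810 and τ_data = 15/1168.5 = 0.012837, so τ_n = 0.013647.
Rearranging for μ₀: μ₀ = (μ_n·τ_n − τ_data·x̄)/τ₀ = (606.2998·0.013647 − 0.012837·616.4) / 0.000810 = 0.361447/0.000810 ≈ 446.2.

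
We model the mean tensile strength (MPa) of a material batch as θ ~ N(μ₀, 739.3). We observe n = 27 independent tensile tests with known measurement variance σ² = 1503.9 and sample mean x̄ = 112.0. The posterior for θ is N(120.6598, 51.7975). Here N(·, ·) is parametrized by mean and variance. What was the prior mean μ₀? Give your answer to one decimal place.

μ₀ = 235.6

With known observation variance, the Normal–Normal posterior has precision τ_n = τ₀ + n/σ² and mean μ_n = (τ₀μ₀ + (n/σ²)x̄)/τ_n.
Here τ₀ = 1/739.3 = 0.001353 and τ_data = 27/1503.9 = 0.017953, so τ_n = 0.019306.
Rearranging for μ₀: μ₀ = (μ_n·τ_n − τ_data·x̄)/τ₀ = (120.6598·0.019306 − 0.017953·112.0) / 0.001353 = 0.318722/0.001353 ≈ 235.6.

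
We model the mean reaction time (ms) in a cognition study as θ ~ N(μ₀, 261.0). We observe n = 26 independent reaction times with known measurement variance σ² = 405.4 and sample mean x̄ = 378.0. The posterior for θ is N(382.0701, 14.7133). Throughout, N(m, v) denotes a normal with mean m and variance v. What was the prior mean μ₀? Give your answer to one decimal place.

μ₀ = 450.2

With known observation variance, the Normal–Normal posterior has precision τ_n = τ₀ + n/σ² and mean μ_n = (τ₀μ₀ + (n/σ²)x̄)/τ_n.
Here τ₀ = 1/261.0 = 0.003831 and τ_data = 26/405.4 = 0.064134, so τ_n = 0.067965.
Rearranging for μ₀: μ₀ = (μ_n·τ_n − τ_data·x̄)/τ₀ = (382.0701·0.067965 − 0.064134·378.0) / 0.003831 = 1.724742/0.003831 ≈ 450.2.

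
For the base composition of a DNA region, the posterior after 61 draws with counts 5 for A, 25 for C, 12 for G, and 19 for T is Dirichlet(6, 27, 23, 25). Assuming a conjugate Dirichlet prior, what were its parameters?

For a Dirichlet(α) prior with multinomial counts c, the posterior is Dirichlet(α + c) componentwise.
Subtract each count from the matching posterior parameter: 6−5=1, 27−25=2, 23−12=11, 25−19=6.

Dirichlet(1, 2, 11, 6)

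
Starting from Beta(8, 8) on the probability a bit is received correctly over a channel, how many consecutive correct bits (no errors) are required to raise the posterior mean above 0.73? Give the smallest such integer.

After k correct bits and 0 errors the posterior is Beta(8+k, 8), with mean (8+k)/(8+8+k).
Set (8+k)/(16+k) > 0.73 and solve: k > (0.73·16 − 8)/(1 − 0.73) = 13.630.
The smallest integer exceeding 13.630 is 14, and checking k=14: (22)/(30) = 0.7333 > 0.73.

k = 14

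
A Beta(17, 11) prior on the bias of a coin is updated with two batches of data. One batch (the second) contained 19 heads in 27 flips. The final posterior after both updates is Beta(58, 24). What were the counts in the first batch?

22 heads and 5 tails

Because Beta–binomial updating is additive in the counts, the combined data contributed (α_post−α_prior, β_post−β_prior) successes and failures.
Total across both batches: 58−17=41 heads, 24−11=13 tails.
Subtract the second batch: 41−19=22 heads and 13−8=5 tails.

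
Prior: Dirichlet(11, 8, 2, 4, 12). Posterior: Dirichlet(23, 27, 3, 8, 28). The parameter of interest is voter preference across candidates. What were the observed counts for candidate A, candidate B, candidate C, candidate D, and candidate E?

counts (12, 19, 1, 4, 16)

For a Dirichlet(α) prior with multinomial counts c, the posterior is Dirichlet(α + c) componentwise.
Counts are posterior − prior componentwise: 23−11=12, 27−8=19, 3−2=1, 8−4=4, 28−12=16.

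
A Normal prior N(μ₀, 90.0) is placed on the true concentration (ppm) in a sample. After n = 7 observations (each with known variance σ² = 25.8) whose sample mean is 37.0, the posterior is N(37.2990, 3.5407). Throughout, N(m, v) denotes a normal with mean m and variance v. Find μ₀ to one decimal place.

The posterior mean is a precision-weighted average: μ_n = (τ₀μ₀ + τ_data·x̄)/(τ₀+τ_data), with τ₀=1/σ₀² and τ_data=n/σ².
Here τ₀ = 1/90.0 = 0.011111 and τ_data = 7/25.8 = 0.271318, so τ_n = 0.282429.
Rearranging for μ₀: μ₀ = (μ_n·τ_n − τ_data·x̄)/τ₀ = (37.2990·0.282429 − 0.271318·37.0) / 0.011111 = 0.495553/0.011111 ≈ 44.6.

μ₀ = 44.6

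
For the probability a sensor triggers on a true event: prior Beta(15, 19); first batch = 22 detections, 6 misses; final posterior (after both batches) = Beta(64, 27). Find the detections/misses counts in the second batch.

27 detections and 2 misses

Sequential conjugate updates are equivalent to a single update on the pooled data, so total successes = posterior α − prior α and total failures = posterior β − prior β.
Total across both batches: 64−15=49 detections, 27−19=8 misses.
Subtract the first batch: 49−22=27 detections and 8−6=2 misses.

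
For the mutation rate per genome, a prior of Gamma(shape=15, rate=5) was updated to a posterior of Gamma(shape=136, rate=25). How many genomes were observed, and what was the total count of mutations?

Gamma–Poisson conjugacy: posterior shape = α + Σxᵢ, posterior rate = β + n.
Matching: Σxᵢ = 136 − 15 = 121 and n = 25 − 5 = 20.

n = 20 genomes with total 121 mutations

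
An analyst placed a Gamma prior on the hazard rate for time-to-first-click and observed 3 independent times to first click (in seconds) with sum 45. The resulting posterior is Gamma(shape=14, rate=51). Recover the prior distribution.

Gamma(shape=11, rate=6)

For an exponential likelihood with a Gamma(α, β) prior on the rate, n observations with total T give posterior Gamma(α+n, β+T).
So α = 14 − 3 = 11 and β = 51 − 45 = 6.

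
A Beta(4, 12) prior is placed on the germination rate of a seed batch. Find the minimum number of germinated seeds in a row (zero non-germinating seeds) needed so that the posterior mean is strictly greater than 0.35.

After k germinated seeds and 0 non-germinating seeds the posterior is Beta(4+k, 12), with mean (4+k)/(4+12+k).
Set (4+k)/(16+k) > 0.35 and solve: k > (0.35·16 − 4)/(1 − 0.35) = 2.462.
The smallest integer exceeding 2.462 is 3.

k = 3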